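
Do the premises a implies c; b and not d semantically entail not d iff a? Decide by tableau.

Initial set: {(a implies c); (b and not d); not (not d iff a)}.
(b and not d): α-rule — add b, not d.
(a implies c): β-rule — branch into not a  //  c.
  branch 1 (add not a):
    not (not d iff a): β-rule — branch into not d, not a  //  not not d, a.
      branch 1.1 (add not d, not a):
        ○ open, literals {a=false, b=true, d=false}.
      branch 1.2 (add not not d, a):
        × closes — contains both d and not d.
  branch 2 (add c):
    not (not d iff a): β-rule — branch into not d, not a  //  not not d, a.
      branch 2.1 (add not d, not a):
        ○ open, literals {a=false, b=true, c=true, d=false}.
      branch 2.2 (add not not d, a):
        × closes — contains both d and not d.
2 branches closed, 2 open.
An open branch gives a countermodel: a=false, b=true, d=false (unmentioned atoms arbitrary); the premises hold there but the conclusion fails.

No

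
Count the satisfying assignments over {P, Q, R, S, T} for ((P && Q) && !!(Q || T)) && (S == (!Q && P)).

4

Initial set: {(((P && Q) && !!(Q || T)) && (S == (!Q && P)))}.
(((P && Q) && !!(Q || T)) && (S == (!Q && P))): α-rule — add ((P && Q) && !!(Q || T)), (S == (!Q && P)).
((P && Q) && !!(Q || T)): α-rule — add (P && Q), !!(Q || T).
(P && Q): α-rule — add P, Q.
!!(Q || T): drop double negation, giving (Q || T).
(S == (!Q && P)): β-rule — branch into S, (!Q && P)  //  !S, !(!Q && P).
  branch 1 (add S, (!Q && P)):
    (!Q && P): α-rule — add !Q, P.
    × closes — contains both Q and !Q.
  branch 2 (add !S, !(!Q && P)):
    (Q || T): β-rule — branch into Q  //  T.
      branch 2.1 (add Q):
        !(!Q && P): β-rule — branch into !!Q  //  !P.
          branch 2.1.1 (add !!Q):
            ○ open, literals {P=true, Q=true, S=false}.
          branch 2.1.2 (add !P):
            × closes — contains both P and !P.
      branch 2.2 (add T):
        !(!Q && P): β-rule — branch into !!Q  //  !P.
          branch 2.2.1 (add !!Q):
            ○ open, literals {P=true, Q=true, S=false, T=true}.
          branch 2.2.2 (add !P):
            × closes — contains both P and !P.
3 branches closed, 2 open.
Each open branch fixes some atoms; the unmentioned ones are free. Counting distinct full assignments: branch {P=true, Q=true, S=false} (R, T) contributes 4 new; branch {P=true, Q=true, S=false, T=true} (R) contributes 0 new. Total: 4.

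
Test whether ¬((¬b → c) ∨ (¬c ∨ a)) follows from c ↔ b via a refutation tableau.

Initial set: {(c ↔ b); ¬¬((¬b → c) ∨ (¬c ∨ a))}.
(c ↔ b): β-rule — branch into c, b  //  ¬c, ¬b.
  branch 1 (add c, b):
    ¬¬((¬b → c) ∨ (¬c ∨ a)): β-rule — branch into (¬b → c)  //  (¬c ∨ a).
      branch 1.1 (add (¬b → c)):
        (¬b → c): β-rule — branch into ¬¬b  //  c.
          branch 1.1.1 (add ¬¬b):
            ○ open, literals {b=T, c=T}.
          branch 1.1.2 (add c):
            ○ open, literals {b=T, c=T}.
      branch 1.2 (add (¬c ∨ a)):
        (¬c ∨ a): β-rule — branch into ¬c  //  a.
          branch 1.2.1 (add ¬c):
            × closes — contains both c and ¬c.
          branch 1.2.2 (add a):
            ○ open, literals {a=T, b=T, c=T}.
  branch 2 (add ¬c, ¬b):
    ¬¬((¬b → c) ∨ (¬c ∨ a)): β-rule — branch into (¬b → c)  //  (¬c ∨ a).
      branch 2.1 (add (¬b → c)):
        (¬b → c): β-rule — branch into ¬¬b  //  c.
          branch 2.1.1 (add ¬¬b):
            × closes — contains both b and ¬b.
          branch 2.1.2 (add c):
            × closes — contains both c and ¬c.
      branch 2.2 (add (¬c ∨ a)):
        (¬c ∨ a): β-rule — branch into ¬c  //  a.
          branch 2.2.1 (add ¬c):
            ○ open, literals {b=F, c=F}.
          branch 2.2.2 (add a):
            ○ open, literals {a=T, b=F, c=F}.
3 branches closed, 5 open.
An open branch gives a countermodel: b=T, c=T (unmentioned atoms arbitrary); the premises hold there but the conclusion fails.

No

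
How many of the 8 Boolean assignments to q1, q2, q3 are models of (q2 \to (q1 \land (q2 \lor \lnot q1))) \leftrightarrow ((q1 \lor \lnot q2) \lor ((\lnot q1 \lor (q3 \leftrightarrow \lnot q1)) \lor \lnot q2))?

6

Initial set: {((q2 \to (q1 \land (q2 \lor \lnot q1))) \leftrightarrow ((q1 \lor \lnot q2) \lor ((\lnot q1 \lor (q3 \leftrightarrow \lnot q1)) \lor \lnot q2)))}.
((q2 \to (q1 \land (q2 \lor \lnot q1))) \leftrightarrow ((q1 \lor \lnot q2) \lor ((\lnot q1 \lor (q3 \leftrightarrow \lnot q1)) \lor \lnot q2))): β-rule — branch into (q2 \to (q1 \land (q2 \lor \lnot q1))), ((q1 \lor \lnot q2) \lor ((\lnot q1 \lor (q3 \leftrightarrow \lnot q1)) \lor \lnot q2))  //  \lnot (q2 \to (q1 \land (q2 \lor \lnot q1))), \lnot ((q1 \lor \lnot q2) \lor ((\lnot q1 \lor (q3 \leftrightarrow \lnot q1)) \lor \lnot q2)).
  branch 1 (add (q2 \to (q1 \land (q2 \lor \lnot q1))), ((q1 \lor \lnot q2) \lor ((\lnot q1 \lor (q3 \leftrightarrow \lnot q1)) \lor \lnot q2))):
    (q2 \to (q1 \land (q2 \lor \lnot q1))): β-rule — branch into \lnot q2  //  (q1 \land (q2 \lor \lnot q1)).
      branch 1.1 (add \lnot q2):
        ((q1 \lor \lnot q2) \lor ((\lnot q1 \lor (q3 \leftrightarrow \lnot q1)) \lor \lnot q2)): β-rule — branch into (q1 \lor \lnot q2)  //  ((\lnot q1 \lor (q3 \leftrightarrow \lnot q1)) \lor \lnot q2).
          branch 1.1.1 (add (q1 \lor \lnot q2)):
            (q1 \lor \lnot q2): β-rule — branch into q1  //  \lnot q2.
              branch 1.1.1.1 (add q1):
                ○ open, literals {q1=true, q2=false}.
              branch 1.1.1.2 (add \lnot q2):
                ○ open, literals {q2=false}.
          branch 1.1.2 (add ((\lnot q1 \lor (q3 \leftrightarrow \lnot q1)) \lor \lnot q2)):
            ((\lnot q1 \lor (q3 \leftrightarrow \lnot q1)) \lor \lnot q2): β-rule — branch into (\lnot q1 \lor (q3 \leftrightarrow \lnot q1))  //  \lnot q2.
              branch 1.1.2.1 (add (\lnot q1 \lor (q3 \leftrightarrow \lnot q1))):
                (\lnot q1 \lor (q3 \leftrightarrow \lnot q1)): β-rule — branch into \lnot q1  //  (q3 \leftrightarrow \lnot q1).
                  branch 1.1.2.1.1 (add \lnot q1):
                    ○ open, literals {q1=false, q2=false}.
                  branch 1.1.2.1.2 (add (q3 \leftrightarrow \lnot q1)):
                    (q3 \leftrightarrow \lnot q1): β-rule — branch into q3, \lnot q1  //  \lnot q3, \lnot \lnot q1.
                      branch 1.1.2.1.2.1 (add q3, \lnot q1):
                        ○ open, literals {q1=false, q2=false, q3=true}.
                      branch 1.1.2.1.2.2 (add \lnot q3, \lnot \lnot q1):
                        ○ open, literals {q1=true, q2=false, q3=false}.
              branch 1.1.2.2 (add \lnot q2):
                ○ open, literals {q2=false}.
      branch 1.2 (add (q1 \land (q2 \lor \lnot q1))):
        (q1 \land (q2 \lor \lnot q1)): α-rule — add q1, (q2 \lor \lnot q1).
        ((q1 \lor \lnot q2) \lor ((\lnot q1 \lor (q3 \leftrightarrow \lnot q1)) \lor \lnot q2)): β-rule — branch into (q1 \lor \lnot q2)  //  ((\lnot q1 \lor (q3 \leftrightarrow \lnot q1)) \lor \lnot q2).
          branch 1.2.1 (add (q1 \lor \lnot q2)):
            (q2 \lor \lnot q1): β-rule — branch into q2  //  \lnot q1.
              branch 1.2.1.1 (add q2):
                (q1 \lor \lnot q2): β-rule — branch into q1  //  \lnot q2.
                  branch 1.2.1.1.1 (add q1):
                    ○ open, literals {q1=true, q2=true}.
                  branch 1.2.1.1.2 (add \lnot q2):
                    × closes — contains both q2 and \lnot q2.
              branch 1.2.1.2 (add \lnot q1):
                × closes — contains both q1 and \lnot q1.
          branch 1.2.2 (add ((\lnot q1 \lor (q3 \leftrightarrow \lnot q1)) \lor \lnot q2)):
            (q2 \lor \lnot q1): β-rule — branch into q2  //  \lnot q1.
              branch 1.2.2.1 (add q2):
                ((\lnot q1 \lor (q3 \leftrightarrow \lnot q1)) \lor \lnot q2): β-rule — branch into (\lnot q1 \lor (q3 \leftrightarrow \lnot q1))  //  \lnot q2.
                  branch 1.2.2.1.1 (add (\lnot q1 \lor (q3 \leftrightarrow \lnot q1))):
                    (\lnot q1 \lor (q3 \leftrightarrow \lnot q1)): β-rule — branch into \lnot q1  //  (q3 \leftrightarrow \lnot q1).
                      branch 1.2.2.1.1.1 (add \lnot q1):
                        × closes — contains both q1 and \lnot q1.
                      branch 1.2.2.1.1.2 (add (q3 \leftrightarrow \lnot q1)):
                        (q3 \leftrightarrow \lnot q1): β-rule — branch into q3, \lnot q1  //  \lnot q3, \lnot \lnot q1.
                          branch 1.2.2.1.1.2.1 (add q3, \lnot q1):
                            × closes — contains both q1 and \lnot q1.
                          branch 1.2.2.1.1.2.2 (add \lnot q3, \lnot \lnot q1):
                            ○ open, literals {q1=true, q2=true, q3=false}.
                  branch 1.2.2.1.2 (add \lnot q2):
                    × closes — contains both q2 and \lnot q2.
              branch 1.2.2.2 (add \lnot q1):
                × closes — contains both q1 and \lnot q1.
  branch 2 (add \lnot (q2 \to (q1 \land (q2 \lor \lnot q1))), \lnot ((q1 \lor \lnot q2) \lor ((\lnot q1 \lor (q3 \leftrightarrow \lnot q1)) \lor \lnot q2))):
    \lnot (q2 \to (q1 \land (q2 \lor \lnot q1))): α-rule — add q2, \lnot (q1 \land (q2 \lor \lnot q1)).
    \lnot ((q1 \lor \lnot q2) \lor ((\lnot q1 \lor (q3 \leftrightarrow \lnot q1)) \lor \lnot q2)): α-rule — add \lnot (q1 \lor \lnot q2), \lnot ((\lnot q1 \lor (q3 \leftrightarrow \lnot q1)) \lor \lnot q2).
    \lnot (q1 \lor \lnot q2): α-rule — add \lnot q1, \lnot \lnot q2.
    \lnot ((\lnot q1 \lor (q3 \leftrightarrow \lnot q1)) \lor \lnot q2): α-rule — add \lnot (\lnot q1 \lor (q3 \leftrightarrow \lnot q1)), \lnot \lnot q2.
    \lnot (\lnot q1 \lor (q3 \leftrightarrow \lnot q1)): α-rule — add \lnot \lnot q1, \lnot (q3 \leftrightarrow \lnot q1).
    × closes — contains both q1 and \lnot q1.
7 branches closed, 8 open.
Each open branch fixes some atoms; the unmentioned ones are free. Counting distinct full assignments: branch {q1=true, q2=false} (q3) contributes 2 new; branch {q2=false} (q1, q3) contributes 2 new; branch {q1=false, q2=false} (q3) contributes 0 new; branch {q1=false, q2=false, q3=true} (none free) contributes 0 new; branch {q1=true, q2=false, q3=false} (none free) contributes 0 new; branch {q2=false} (q1, q3) contributes 0 new; branch {q1=true, q2=true} (q3) contributes 2 new; branch {q1=true, q2=true, q3=false} (none free) contributes 0 new. Total: 6.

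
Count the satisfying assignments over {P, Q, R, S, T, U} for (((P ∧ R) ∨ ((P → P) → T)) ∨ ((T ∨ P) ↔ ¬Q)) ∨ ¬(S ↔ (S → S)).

Initial set: {((((P ∧ R) ∨ ((P → P) → T)) ∨ ((T ∨ P) ↔ ¬Q)) ∨ ¬(S ↔ (S → S)))}.
((((P ∧ R) ∨ ((P → P) → T)) ∨ ((T ∨ P) ↔ ¬Q)) ∨ ¬(S ↔ (S → S))): β-rule — branch into (((P ∧ R) ∨ ((P → P) → T)) ∨ ((T ∨ P) ↔ ¬Q))  //  ¬(S ↔ (S → S)).
  branch 1 (add (((P ∧ R) ∨ ((P → P) → T)) ∨ ((T ∨ P) ↔ ¬Q))):
    (((P ∧ R) ∨ ((P → P) → T)) ∨ ((T ∨ P) ↔ ¬Q)): β-rule — branch into ((P ∧ R) ∨ ((P → P) → T))  //  ((T ∨ P) ↔ ¬Q).
      branch 1.1 (add ((P ∧ R) ∨ ((P → P) → T))):
        ((P ∧ R) ∨ ((P → P) → T)): β-rule — branch into (P ∧ R)  //  ((P → P) → T).
          branch 1.1.1 (add (P ∧ R)):
            (P ∧ R): α-rule — add P, R.
            ○ open, literals {P=true, R=true}.
          branch 1.1.2 (add ((P → P) → T)):
            ((P → P) → T): β-rule — branch into ¬(P → P)  //  T.
              branch 1.1.2.1 (add ¬(P → P)):
                ¬(P → P): α-rule — add P, ¬P.
                × closes — contains both P and ¬P.
              branch 1.1.2.2 (add T):
                ○ open, literals {T=true}.
      branch 1.2 (add ((T ∨ P) ↔ ¬Q)):
        ((T ∨ P) ↔ ¬Q): β-rule — branch into (T ∨ P), ¬Q  //  ¬(T ∨ P), ¬¬Q.
          branch 1.2.1 (add (T ∨ P), ¬Q):
            (T ∨ P): β-rule — branch into T  //  P.
              branch 1.2.1.1 (add T):
                ○ open, literals {Q=false, T=true}.
              branch 1.2.1.2 (add P):
                ○ open, literals {P=true, Q=false}.
          branch 1.2.2 (add ¬(T ∨ P), ¬¬Q):
            ¬(T ∨ P): α-rule — add ¬T, ¬P.
            ○ open, literals {P=false, Q=true, T=false}.
  branch 2 (add ¬(S ↔ (S → S))):
    ¬(S ↔ (S → S)): β-rule — branch into S, ¬(S → S)  //  ¬S, (S → S).
      branch 2.1 (add S, ¬(S → S)):
        ¬(S → S): α-rule — add S, ¬S.
        × closes — contains both S and ¬S.
      branch 2.2 (add ¬S, (S → S)):
        (S → S): β-rule — branch into ¬S  //  S.
          branch 2.2.1 (add ¬S):
            ○ open, literals {S=false}.
          branch 2.2.2 (add S):
            × closes — contains both S and ¬S.
3 branches closed, 6 open.
Each open branch fixes some atoms; the unmentioned ones are free. Counting distinct full assignments: branch {P=true, R=true} (Q, S, T, U) contributes 16 new; branch {T=true} (P, Q, R, S, U) contributes 24 new; branch {Q=false, T=true} (P, R, S, U) contributes 0 new; branch {P=true, Q=false} (R, S, T, U) contributes 4 new; branch {P=false, Q=true, T=false} (R, S, U) contributes 8 new; branch {S=false} (P, Q, R, T, U) contributes 6 new. Total: 58.

58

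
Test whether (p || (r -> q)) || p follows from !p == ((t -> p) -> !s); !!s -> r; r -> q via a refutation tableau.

Initial set: {(!p == ((t -> p) -> !s)); (!!s -> r); (r -> q); !((p || (r -> q)) || p)}.
!((p || (r -> q)) || p): α-rule — add !(p || (r -> q)), !p.
!(p || (r -> q)): α-rule — add !p, !(r -> q).
!(r -> q): α-rule — add r, !q.
(!p == ((t -> p) -> !s)): β-rule — branch into !p, ((t -> p) -> !s)  //  !!p, !((t -> p) -> !s).
  branch 1 (add !p, ((t -> p) -> !s)):
    (!!s -> r): β-rule — branch into !!!s  //  r.
      branch 1.1 (add !!!s):
        !!!s: drop double negation, giving !s.
        (r -> q): β-rule — branch into !r  //  q.
          branch 1.1.1 (add !r):
            × closes — contains both r and !r.
          branch 1.1.2 (add q):
            × closes — contains both q and !q.
      branch 1.2 (add r):
        (r -> q): β-rule — branch into !r  //  q.
          branch 1.2.1 (add !r):
            × closes — contains both r and !r.
          branch 1.2.2 (add q):
            × closes — contains both q and !q.
  branch 2 (add !!p, !((t -> p) -> !s)):
    × closes — contains both p and !p.
All 5 branches close.
Every branch closed, so the premises entail the conclusion.

Yes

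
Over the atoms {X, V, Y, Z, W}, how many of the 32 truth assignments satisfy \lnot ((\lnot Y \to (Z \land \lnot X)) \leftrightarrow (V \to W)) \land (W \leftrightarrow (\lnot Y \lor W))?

Initial set: {(\lnot ((\lnot Y \to (Z \land \lnot X)) \leftrightarrow (V \to W)) \land (W \leftrightarrow (\lnot Y \lor W)))}.
(\lnot ((\lnot Y \to (Z \land \lnot X)) \leftrightarrow (V \to W)) \land (W \leftrightarrow (\lnot Y \lor W))): α-rule — add \lnot ((\lnot Y \to (Z \land \lnot X)) \leftrightarrow (V \to W)), (W \leftrightarrow (\lnot Y \lor W)).
\lnot ((\lnot Y \to (Z \land \lnot X)) \leftrightarrow (V \to W)): β-rule — branch into (\lnot Y \to (Z \land \lnot X)), \lnot (V \to W)  //  \lnot (\lnot Y \to (Z \land \lnot X)), (V \to W).
  branch 1 (add (\lnot Y \to (Z \land \lnot X)), \lnot (V \to W)):
    \lnot (V \to W): α-rule — add V, \lnot W.
    (W \leftrightarrow (\lnot Y \lor W)): β-rule — branch into W, (\lnot Y \lor W)  //  \lnot W, \lnot (\lnot Y \lor W).
      branch 1.1 (add W, (\lnot Y \lor W)):
        × closes — contains both W and \lnot W.
      branch 1.2 (add \lnot W, \lnot (\lnot Y \lor W)):
        \lnot (\lnot Y \lor W): α-rule — add \lnot \lnot Y, \lnot W.
        (\lnot Y \to (Z \land \lnot X)): β-rule — branch into \lnot \lnot Y  //  (Z \land \lnot X).
          branch 1.2.1 (add \lnot \lnot Y):
            ○ open, literals {V=T, W=F, Y=T}.
          branch 1.2.2 (add (Z \land \lnot X)):
            (Z \land \lnot X): α-rule — add Z, \lnot X.
            ○ open, literals {V=T, W=F, X=F, Y=T, Z=T}.
  branch 2 (add \lnot (\lnot Y \to (Z \land \lnot X)), (V \to W)):
    \lnot (\lnot Y \to (Z \land \lnot X)): α-rule — add \lnot Y, \lnot (Z \land \lnot X).
    (W \leftrightarrow (\lnot Y \lor W)): β-rule — branch into W, (\lnot Y \lor W)  //  \lnot W, \lnot (\lnot Y \lor W).
      branch 2.1 (add W, (\lnot Y \lor W)):
        (V \to W): β-rule — branch into \lnot V  //  W.
          branch 2.1.1 (add \lnot V):
            \lnot (Z \land \lnot X): β-rule — branch into \lnot Z  //  \lnot \lnot X.
              branch 2.1.1.1 (add \lnot Z):
                (\lnot Y \lor W): β-rule — branch into \lnot Y  //  W.
                  branch 2.1.1.1.1 (add \lnot Y):
                    ○ open, literals {V=F, W=T, Y=F, Z=F}.
                  branch 2.1.1.1.2 (add W):
                    ○ open, literals {V=F, W=T, Y=F, Z=F}.
              branch 2.1.1.2 (add \lnot \lnot X):
                (\lnot Y \lor W): β-rule — branch into \lnot Y  //  W.
                  branch 2.1.1.2.1 (add \lnot Y):
                    ○ open, literals {V=F, W=T, X=T, Y=F}.
                  branch 2.1.1.2.2 (add W):
                    ○ open, literals {V=F, W=T, X=T, Y=F}.
          branch 2.1.2 (add W):
            \lnot (Z \land \lnot X): β-rule — branch into \lnot Z  //  \lnot \lnot X.
              branch 2.1.2.1 (add \lnot Z):
                (\lnot Y \lor W): β-rule — branch into \lnot Y  //  W.
                  branch 2.1.2.1.1 (add \lnot Y):
                    ○ open, literals {W=T, Y=F, Z=F}.
                  branch 2.1.2.1.2 (add W):
                    ○ open, literals {W=T, Y=F, Z=F}.
              branch 2.1.2.2 (add \lnot \lnot X):
                (\lnot Y \lor W): β-rule — branch into \lnot Y  //  W.
                  branch 2.1.2.2.1 (add \lnot Y):
                    ○ open, literals {W=T, X=T, Y=F}.
                  branch 2.1.2.2.2 (add W):
                    ○ open, literals {W=T, X=T, Y=F}.
      branch 2.2 (add \lnot W, \lnot (\lnot Y \lor W)):
        \lnot (\lnot Y \lor W): α-rule — add \lnot \lnot Y, \lnot W.
        × closes — contains both Y and \lnot Y.
2 branches closed, 10 open.
Each open branch fixes some atoms; the unmentioned ones are free. Counting distinct full assignments: branch {V=T, W=F, Y=T} (X, Z) contributes 4 new; branch {V=T, W=F, X=F, Y=T, Z=T} (none free) contributes 0 new; branch {V=F, W=T, Y=F, Z=F} (X) contributes 2 new; branch {V=F, W=T, Y=F, Z=F} (X) contributes 0 new; branch {V=F, W=T, X=T, Y=F} (Z) contributes 1 new; branch {V=F, W=T, X=T, Y=F} (Z) contributes 0 new; branch {W=T, Y=F, Z=F} (X, V) contributes 2 new; branch {W=T, Y=F, Z=F} (X, V) contributes 0 new; branch {W=T, X=T, Y=F} (V, Z) contributes 1 new; branch {W=T, X=T, Y=F} (V, Z) contributes 0 new. Total: 10.

10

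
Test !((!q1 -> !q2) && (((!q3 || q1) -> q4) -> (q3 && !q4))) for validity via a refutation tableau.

Not valid

Assume the negation and expand:
Initial set: {!!((!q1 -> !q2) && (((!q3 || q1) -> q4) -> (q3 && !q4)))}.
!!((!q1 -> !q2) && (((!q3 || q1) -> q4) -> (q3 && !q4))): α-rule — add (!q1 -> !q2), (((!q3 || q1) -> q4) -> (q3 && !q4)).
(!q1 -> !q2): β-rule — branch into !!q1  //  !q2.
  branch 1 (add !!q1):
    (((!q3 || q1) -> q4) -> (q3 && !q4)): β-rule — branch into !((!q3 || q1) -> q4)  //  (q3 && !q4).
      branch 1.1 (add !((!q3 || q1) -> q4)):
        !((!q3 || q1) -> q4): α-rule — add (!q3 || q1), !q4.
        (!q3 || q1): β-rule — branch into !q3  //  q1.
          branch 1.1.1 (add !q3):
            ○ open, literals {q1=T, q3=F, q4=F}.
          branch 1.1.2 (add q1):
            ○ open, literals {q1=T, q4=F}.
      branch 1.2 (add (q3 && !q4)):
        (q3 && !q4): α-rule — add q3, !q4.
        ○ open, literals {q1=T, q3=T, q4=F}.
  branch 2 (add !q2):
    (((!q3 || q1) -> q4) -> (q3 && !q4)): β-rule — branch into !((!q3 || q1) -> q4)  //  (q3 && !q4).
      branch 2.1 (add !((!q3 || q1) -> q4)):
        !((!q3 || q1) -> q4): α-rule — add (!q3 || q1), !q4.
        (!q3 || q1): β-rule — branch into !q3  //  q1.
          branch 2.1.1 (add !q3):
            ○ open, literals {q2=F, q3=F, q4=F}.
          branch 2.1.2 (add q1):
            ○ open, literals {q1=T, q2=F, q4=F}.
      branch 2.2 (add (q3 && !q4)):
        (q3 && !q4): α-rule — add q3, !q4.
        ○ open, literals {q2=F, q3=T, q4=F}.
0 branches closed, 6 open.
An open branch gives a countermodel: q1=T, q3=F, q4=F (unmentioned atoms arbitrary); under it the original formula is false.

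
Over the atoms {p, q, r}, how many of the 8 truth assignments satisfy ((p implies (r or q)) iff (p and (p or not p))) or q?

Initial set: {(((p implies (r or q)) iff (p and (p or not p))) or q)}.
(((p implies (r or q)) iff (p and (p or not p))) or q): β-rule — branch into ((p implies (r or q)) iff (p and (p or not p)))  //  q.
  branch 1 (add ((p implies (r or q)) iff (p and (p or not p)))):
    ((p implies (r or q)) iff (p and (p or not p))): β-rule — branch into (p implies (r or q)), (p and (p or not p))  //  not (p implies (r or q)), not (p and (p or not p)).
      branch 1.1 (add (p implies (r or q)), (p and (p or not p))):
        (p and (p or not p)): α-rule — add p, (p or not p).
        (p implies (r or q)): β-rule — branch into not p  //  (r or q).
          branch 1.1.1 (add not p):
            × closes — contains both p and not p.
          branch 1.1.2 (add (r or q)):
            (p or not p): β-rule — branch into p  //  not p.
              branch 1.1.2.1 (add p):
                (r or q): β-rule — branch into r  //  q.
                  branch 1.1.2.1.1 (add r):
                    ○ open, literals {p=T, r=T}.
                  branch 1.1.2.1.2 (add q):
                    ○ open, literals {p=T, q=T}.
              branch 1.1.2.2 (add not p):
                × closes — contains both p and not p.
      branch 1.2 (add not (p implies (r or q)), not (p and (p or not p))):
        not (p implies (r or q)): α-rule — add p, not (r or q).
        not (r or q): α-rule — add not r, not q.
        not (p and (p or not p)): β-rule — branch into not p  //  not (p or not p).
          branch 1.2.1 (add not p):
            × closes — contains both p and not p.
          branch 1.2.2 (add not (p or not p)):
            not (p or not p): α-rule — add not p, not not p.
            × closes — contains both p and not p.
  branch 2 (add q):
    ○ open, literals {q=T}.
4 branches closed, 3 open.
Each open branch fixes some atoms; the unmentioned ones are free. Counting distinct full assignments: branch {p=T, r=T} (q) contributes 2 new; branch {p=T, q=T} (r) contributes 1 new; branch {q=T} (p, r) contributes 2 new. Total: 5.

5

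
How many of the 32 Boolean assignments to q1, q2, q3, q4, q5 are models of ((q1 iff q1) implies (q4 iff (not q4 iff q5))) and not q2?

Initial set: {T (((q1 iff q1) implies (q4 iff (not q4 iff q5))) and not q2)}.
T (((q1 iff q1) implies (q4 iff (not q4 iff q5))) and not q2): α-rule — add T ((q1 iff q1) implies (q4 iff (not q4 iff q5))), T not q2.
T ((q1 iff q1) implies (q4 iff (not q4 iff q5))): β-rule — branch into F (q1 iff q1)  //  T (q4 iff (not q4 iff q5)).
  branch 1 (add F (q1 iff q1)):
    F (q1 iff q1): β-rule — branch into T q1, F q1  //  F q1, T q1.
      branch 1.1 (add T q1, F q1):
        × closes — contains both q1 and not q1.
      branch 1.2 (add F q1, T q1):
        × closes — contains both q1 and not q1.
  branch 2 (add T (q4 iff (not q4 iff q5))):
    T (q4 iff (not q4 iff q5)): β-rule — branch into T q4, T (not q4 iff q5)  //  F q4, F (not q4 iff q5).
      branch 2.1 (add T q4, T (not q4 iff q5)):
        T (not q4 iff q5): β-rule — branch into T not q4, T q5  //  F not q4, F q5.
          branch 2.1.1 (add T not q4, T q5):
            × closes — contains both q4 and not q4.
          branch 2.1.2 (add F not q4, F q5):
            ○ open, literals {q2=F, q4=T, q5=F}.
      branch 2.2 (add F q4, F (not q4 iff q5)):
        F (not q4 iff q5): β-rule — branch into T not q4, F q5  //  F not q4, T q5.
          branch 2.2.1 (add T not q4, F q5):
            ○ open, literals {q2=F, q4=F, q5=F}.
          branch 2.2.2 (add F not q4, T q5):
            × closes — contains both q4 and not q4.
4 branches closed, 2 open.
Each open branch fixes some atoms; the unmentioned ones are free. Counting distinct full assignments: branch {q2=F, q4=T, q5=F} (q1, q3) contributes 4 new; branch {q2=F, q4=F, q5=F} (q1, q3) contributes 4 new. Total: 8.

8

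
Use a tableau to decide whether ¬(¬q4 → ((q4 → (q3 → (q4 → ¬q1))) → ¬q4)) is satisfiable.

Initial set: {T ¬(¬q4 → ((q4 → (q3 → (q4 → ¬q1))) → ¬q4))}.
T ¬(¬q4 → ((q4 → (q3 → (q4 → ¬q1))) → ¬q4)): α-rule — add T ¬q4, F ((q4 → (q3 → (q4 → ¬q1))) → ¬q4).
F ((q4 → (q3 → (q4 → ¬q1))) → ¬q4): α-rule — add T (q4 → (q3 → (q4 → ¬q1))), F ¬q4.
× closes — contains both q4 and ¬q4.
All 1 branch closes.
Every branch closed; the formula is unsatisfiable.

Unsatisfiable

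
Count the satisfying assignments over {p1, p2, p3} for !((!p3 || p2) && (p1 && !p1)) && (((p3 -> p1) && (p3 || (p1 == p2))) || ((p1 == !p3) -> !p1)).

Initial set: {(!((!p3 || p2) && (p1 && !p1)) && (((p3 -> p1) && (p3 || (p1 == p2))) || ((p1 == !p3) -> !p1)))}.
(!((!p3 || p2) && (p1 && !p1)) && (((p3 -> p1) && (p3 || (p1 == p2))) || ((p1 == !p3) -> !p1))): α-rule — add !((!p3 || p2) && (p1 && !p1)), (((p3 -> p1) && (p3 || (p1 == p2))) || ((p1 == !p3) -> !p1)).
!((!p3 || p2) && (p1 && !p1)): β-rule — branch into !(!p3 || p2)  //  !(p1 && !p1).
  branch 1 (add !(!p3 || p2)):
    !(!p3 || p2): α-rule — add !!p3, !p2.
    (((p3 -> p1) && (p3 || (p1 == p2))) || ((p1 == !p3) -> !p1)): β-rule — branch into ((p3 -> p1) && (p3 || (p1 == p2)))  //  ((p1 == !p3) -> !p1).
      branch 1.1 (add ((p3 -> p1) && (p3 || (p1 == p2)))):
        ((p3 -> p1) && (p3 || (p1 == p2))): α-rule — add (p3 -> p1), (p3 || (p1 == p2)).
        (p3 -> p1): β-rule — branch into !p3  //  p1.
          branch 1.1.1 (add !p3):
            × closes — contains both p3 and !p3.
          branch 1.1.2 (add p1):
            (p3 || (p1 == p2)): β-rule — branch into p3  //  (p1 == p2).
              branch 1.1.2.1 (add p3):
                ○ open, literals {p1=true, p2=false, p3=true}.
              branch 1.1.2.2 (add (p1 == p2)):
                (p1 == p2): β-rule — branch into p1, p2  //  !p1, !p2.
                  branch 1.1.2.2.1 (add p1, p2):
                    × closes — contains both p2 and !p2.
                  branch 1.1.2.2.2 (add !p1, !p2):
                    × closes — contains both p1 and !p1.
      branch 1.2 (add ((p1 == !p3) -> !p1)):
        ((p1 == !p3) -> !p1): β-rule — branch into !(p1 == !p3)  //  !p1.
          branch 1.2.1 (add !(p1 == !p3)):
            !(p1 == !p3): β-rule — branch into p1, !!p3  //  !p1, !p3.
              branch 1.2.1.1 (add p1, !!p3):
                ○ open, literals {p1=true, p2=false, p3=true}.
              branch 1.2.1.2 (add !p1, !p3):
                × closes — contains both p3 and !p3.
          branch 1.2.2 (add !p1):
            ○ open, literals {p1=false, p2=false, p3=true}.
  branch 2 (add !(p1 && !p1)):
    (((p3 -> p1) && (p3 || (p1 == p2))) || ((p1 == !p3) -> !p1)): β-rule — branch into ((p3 -> p1) && (p3 || (p1 == p2)))  //  ((p1 == !p3) -> !p1).
      branch 2.1 (add ((p3 -> p1) && (p3 || (p1 == p2)))):
        ((p3 -> p1) && (p3 || (p1 == p2))): α-rule — add (p3 -> p1), (p3 || (p1 == p2)).
        !(p1 && !p1): β-rule — branch into !p1  //  !!p1.
          branch 2.1.1 (add !p1):
            (p3 -> p1): β-rule — branch into !p3  //  p1.
              branch 2.1.1.1 (add !p3):
                (p3 || (p1 == p2)): β-rule — branch into p3  //  (p1 == p2).
                  branch 2.1.1.1.1 (add p3):
                    × closes — contains both p3 and !p3.
                  branch 2.1.1.1.2 (add (p1 == p2)):
                    (p1 == p2): β-rule — branch into p1, p2  //  !p1, !p2.
                      branch 2.1.1.1.2.1 (add p1, p2):
                        × closes — contains both p1 and !p1.
                      branch 2.1.1.1.2.2 (add !p1, !p2):
                        ○ open, literals {p1=false, p2=false, p3=false}.
              branch 2.1.1.2 (add p1):
                × closes — contains both p1 and !p1.
          branch 2.1.2 (add !!p1):
            (p3 -> p1): β-rule — branch into !p3  //  p1.
              branch 2.1.2.1 (add !p3):
                (p3 || (p1 == p2)): β-rule — branch into p3  //  (p1 == p2).
                  branch 2.1.2.1.1 (add p3):
                    × closes — contains both p3 and !p3.
                  branch 2.1.2.1.2 (add (p1 == p2)):
                    (p1 == p2): β-rule — branch into p1, p2  //  !p1, !p2.
                      branch 2.1.2.1.2.1 (add p1, p2):
                        ○ open, literals {p1=true, p2=true, p3=false}.
                      branch 2.1.2.1.2.2 (add !p1, !p2):
                        × closes — contains both p1 and !p1.
              branch 2.1.2.2 (add p1):
                (p3 || (p1 == p2)): β-rule — branch into p3  //  (p1 == p2).
                  branch 2.1.2.2.1 (add p3):
                    ○ open, literals {p1=true, p3=true}.
                  branch 2.1.2.2.2 (add (p1 == p2)):
                    (p1 == p2): β-rule — branch into p1, p2  //  !p1, !p2.
                      branch 2.1.2.2.2.1 (add p1, p2):
                        ○ open, literals {p1=true, p2=true}.
                      branch 2.1.2.2.2.2 (add !p1, !p2):
                        × closes — contains both p1 and !p1.
      branch 2.2 (add ((p1 == !p3) -> !p1)):
        !(p1 && !p1): β-rule — branch into !p1  //  !!p1.
          branch 2.2.1 (add !p1):
            ((p1 == !p3) -> !p1): β-rule — branch into !(p1 == !p3)  //  !p1.
              branch 2.2.1.1 (add !(p1 == !p3)):
                !(p1 == !p3): β-rule — branch into p1, !!p3  //  !p1, !p3.
                  branch 2.2.1.1.1 (add p1, !!p3):
                    × closes — contains both p1 and !p1.
                  branch 2.2.1.1.2 (add !p1, !p3):
                    ○ open, literals {p1=false, p3=false}.
              branch 2.2.1.2 (add !p1):
                ○ open, literals {p1=false}.
          branch 2.2.2 (add !!p1):
            ((p1 == !p3) -> !p1): β-rule — branch into !(p1 == !p3)  //  !p1.
              branch 2.2.2.1 (add !(p1 == !p3)):
                !(p1 == !p3): β-rule — branch into p1, !!p3  //  !p1, !p3.
                  branch 2.2.2.1.1 (add p1, !!p3):
                    ○ open, literals {p1=true, p3=true}.
                  branch 2.2.2.1.2 (add !p1, !p3):
                    × closes — contains both p1 and !p1.
              branch 2.2.2.2 (add !p1):
                × closes — contains both p1 and !p1.
13 branches closed, 10 open.
Each open branch fixes some atoms; the unmentioned ones are free. Counting distinct full assignments: branch {p1=true, p2=false, p3=true} (none free) contributes 1 new; branch {p1=true, p2=false, p3=true} (none free) contributes 0 new; branch {p1=false, p2=false, p3=true} (none free) contributes 1 new; branch {p1=false, p2=false, p3=false} (none free) contributes 1 new; branch {p1=true, p2=true, p3=false} (none free) contributes 1 new; branch {p1=true, p3=true} (p2) contributes 1 new; branch {p1=true, p2=true} (p3) contributes 0 new; branch {p1=false, p3=false} (p2) contributes 1 new; branch {p1=false} (p2, p3) contributes 1 new; branch {p1=true, p3=true} (p2) contributes 0 new. Total: 7.

7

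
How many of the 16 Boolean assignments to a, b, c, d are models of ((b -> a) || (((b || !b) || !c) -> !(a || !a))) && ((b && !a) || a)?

Initial set: {T (((b -> a) || (((b || !b) || !c) -> !(a || !a))) && ((b && !a) || a))}.
T (((b -> a) || (((b || !b) || !c) -> !(a || !a))) && ((b && !a) || a)): α-rule — add T ((b -> a) || (((b || !b) || !c) -> !(a || !a))), T ((b && !a) || a).
T ((b -> a) || (((b || !b) || !c) -> !(a || !a))): β-rule — branch into T (b -> a)  //  T (((b || !b) || !c) -> !(a || !a)).
  branch 1 (add T (b -> a)):
    T ((b && !a) || a): β-rule — branch into T (b && !a)  //  T a.
      branch 1.1 (add T (b && !a)):
        T (b && !a): α-rule — add T b, T !a.
        T (b -> a): β-rule — branch into F b  //  T a.
          branch 1.1.1 (add F b):
            × closes — contains both b and !b.
          branch 1.1.2 (add T a):
            × closes — contains both a and !a.
      branch 1.2 (add T a):
        T (b -> a): β-rule — branch into F b  //  T a.
          branch 1.2.1 (add F b):
            ○ open, literals {a=1, b=0}.
          branch 1.2.2 (add T a):
            ○ open, literals {a=1}.
  branch 2 (add T (((b || !b) || !c) -> !(a || !a))):
    T ((b && !a) || a): β-rule — branch into T (b && !a)  //  T a.
      branch 2.1 (add T (b && !a)):
        T (b && !a): α-rule — add T b, T !a.
        T (((b || !b) || !c) -> !(a || !a)): β-rule — branch into F ((b || !b) || !c)  //  T !(a || !a).
          branch 2.1.1 (add F ((b || !b) || !c)):
            F ((b || !b) || !c): α-rule — add F (b || !b), F !c.
            F (b || !b): α-rule — add F b, F !b.
            × closes — contains both b and !b.
          branch 2.1.2 (add T !(a || !a)):
            T !(a || !a): α-rule — add F a, F !a.
            × closes — contains both a and !a.
      branch 2.2 (add T a):
        T (((b || !b) || !c) -> !(a || !a)): β-rule — branch into F ((b || !b) || !c)  //  T !(a || !a).
          branch 2.2.1 (add F ((b || !b) || !c)):
            F ((b || !b) || !c): α-rule — add F (b || !b), F !c.
            F (b || !b): α-rule — add F b, F !b.
            × closes — contains both b and !b.
          branch 2.2.2 (add T !(a || !a)):
            T !(a || !a): α-rule — add F a, F !a.
            × closes — contains both a and !a.
6 branches closed, 2 open.
Each open branch fixes some atoms; the unmentioned ones are free. Counting distinct full assignments: branch {a=1, b=0} (c, d) contributes 4 new; branch {a=1} (b, c, d) contributes 4 new. Total: 8.

8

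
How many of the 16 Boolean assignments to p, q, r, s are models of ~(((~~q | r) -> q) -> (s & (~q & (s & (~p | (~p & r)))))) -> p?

Initial set: {T (~(((~~q | r) -> q) -> (s & (~q & (s & (~p | (~p & r)))))) -> p)}.
T (~(((~~q | r) -> q) -> (s & (~q & (s & (~p | (~p & r)))))) -> p): β-rule — branch into F ~(((~~q | r) -> q) -> (s & (~q & (s & (~p | (~p & r))))))  //  T p.
  branch 1 (add F ~(((~~q | r) -> q) -> (s & (~q & (s & (~p | (~p & r))))))):
    F ~(((~~q | r) -> q) -> (s & (~q & (s & (~p | (~p & r)))))): β-rule — branch into F ((~~q | r) -> q)  //  T (s & (~q & (s & (~p | (~p & r))))).
      branch 1.1 (add F ((~~q | r) -> q)):
        F ((~~q | r) -> q): α-rule — add T (~~q | r), F q.
        T (~~q | r): β-rule — branch into T ~~q  //  T r.
          branch 1.1.1 (add T ~~q):
            T ~~q: drop double negation, giving T q.
            × closes — contains both q and ~q.
          branch 1.1.2 (add T r):
            ○ open, literals {q=0, r=1}.
      branch 1.2 (add T (s & (~q & (s & (~p | (~p & r)))))):
        T (s & (~q & (s & (~p | (~p & r))))): α-rule — add T s, T (~q & (s & (~p | (~p & r)))).
        T (~q & (s & (~p | (~p & r)))): α-rule — add T ~q, T (s & (~p | (~p & r))).
        T (s & (~p | (~p & r))): α-rule — add T s, T (~p | (~p & r)).
        T (~p | (~p & r)): β-rule — branch into T ~p  //  T (~p & r).
          branch 1.2.1 (add T ~p):
            ○ open, literals {p=0, q=0, s=1}.
          branch 1.2.2 (add T (~p & r)):
            T (~p & r): α-rule — add T ~p, T r.
            ○ open, literals {p=0, q=0, r=1, s=1}.
  branch 2 (add T p):
    ○ open, literals {p=1}.
1 branch closed, 4 open.
Each open branch fixes some atoms; the unmentioned ones are free. Counting distinct full assignments: branch {q=0, r=1} (p, s) contributes 4 new; branch {p=0, q=0, s=1} (r) contributes 1 new; branch {p=0, q=0, r=1, s=1} (none free) contributes 0 new; branch {p=1} (q, r, s) contributes 6 new. Total: 11.

11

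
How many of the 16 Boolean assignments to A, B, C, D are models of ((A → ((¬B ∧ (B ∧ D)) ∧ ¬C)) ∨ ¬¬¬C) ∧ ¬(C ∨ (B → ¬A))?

2

Initial set: {(((A → ((¬B ∧ (B ∧ D)) ∧ ¬C)) ∨ ¬¬¬C) ∧ ¬(C ∨ (B → ¬A)))}.
(((A → ((¬B ∧ (B ∧ D)) ∧ ¬C)) ∨ ¬¬¬C) ∧ ¬(C ∨ (B → ¬A))): α-rule — add ((A → ((¬B ∧ (B ∧ D)) ∧ ¬C)) ∨ ¬¬¬C), ¬(C ∨ (B → ¬A)).
¬(C ∨ (B → ¬A)): α-rule — add ¬C, ¬(B → ¬A).
¬(B → ¬A): α-rule — add B, ¬¬A.
((A → ((¬B ∧ (B ∧ D)) ∧ ¬C)) ∨ ¬¬¬C): β-rule — branch into (A → ((¬B ∧ (B ∧ D)) ∧ ¬C))  //  ¬¬¬C.
  branch 1 (add (A → ((¬B ∧ (B ∧ D)) ∧ ¬C))):
    (A → ((¬B ∧ (B ∧ D)) ∧ ¬C)): β-rule — branch into ¬A  //  ((¬B ∧ (B ∧ D)) ∧ ¬C).
      branch 1.1 (add ¬A):
        × closes — contains both A and ¬A.
      branch 1.2 (add ((¬B ∧ (B ∧ D)) ∧ ¬C)):
        ((¬B ∧ (B ∧ D)) ∧ ¬C): α-rule — add (¬B ∧ (B ∧ D)), ¬C.
        (¬B ∧ (B ∧ D)): α-rule — add ¬B, (B ∧ D).
        × closes — contains both B and ¬B.
  branch 2 (add ¬¬¬C):
    ¬¬¬C: drop double negation, giving ¬C.
    ○ open, literals {A=T, B=T, C=F}.
2 branches closed, 1 open.
Each open branch fixes some atoms; the unmentioned ones are free. Counting distinct full assignments: branch {A=T, B=T, C=F} (D) contributes 2 new. Total: 2.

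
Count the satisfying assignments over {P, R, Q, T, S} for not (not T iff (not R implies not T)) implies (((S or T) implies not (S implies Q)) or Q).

30

Initial set: {(not (not T iff (not R implies not T)) implies (((S or T) implies not (S implies Q)) or Q))}.
(not (not T iff (not R implies not T)) implies (((S or T) implies not (S implies Q)) or Q)): β-rule — branch into not not (not T iff (not R implies not T))  //  (((S or T) implies not (S implies Q)) or Q).
  branch 1 (add not not (not T iff (not R implies not T))):
    not not (not T iff (not R implies not T)): β-rule — branch into not T, (not R implies not T)  //  not not T, not (not R implies not T).
      branch 1.1 (add not T, (not R implies not T)):
        (not R implies not T): β-rule — branch into not not R  //  not T.
          branch 1.1.1 (add not not R):
            ○ open, literals {R=T, T=F}.
          branch 1.1.2 (add not T):
            ○ open, literals {T=F}.
      branch 1.2 (add not not T, not (not R implies not T)):
        not (not R implies not T): α-rule — add not R, not not T.
        ○ open, literals {R=F, T=T}.
  branch 2 (add (((S or T) implies not (S implies Q)) or Q)):
    (((S or T) implies not (S implies Q)) or Q): β-rule — branch into ((S or T) implies not (S implies Q))  //  Q.
      branch 2.1 (add ((S or T) implies not (S implies Q))):
        ((S or T) implies not (S implies Q)): β-rule — branch into not (S or T)  //  not (S implies Q).
          branch 2.1.1 (add not (S or T)):
            not (S or T): α-rule — add not S, not T.
            ○ open, literals {S=F, T=F}.
          branch 2.1.2 (add not (S implies Q)):
            not (S implies Q): α-rule — add S, not Q.
            ○ open, literals {Q=F, S=T}.
      branch 2.2 (add Q):
        ○ open, literals {Q=T}.
0 branches closed, 6 open.
Each open branch fixes some atoms; the unmentioned ones are free. Counting distinct full assignments: branch {R=T, T=F} (P, Q, S) contributes 8 new; branch {T=F} (P, R, Q, S) contributes 8 new; branch {R=F, T=T} (P, Q, S) contributes 8 new; branch {S=F, T=F} (P, R, Q) contributes 0 new; branch {Q=F, S=T} (P, R, T) contributes 2 new; branch {Q=T} (P, R, T, S) contributes 4 new. Total: 30.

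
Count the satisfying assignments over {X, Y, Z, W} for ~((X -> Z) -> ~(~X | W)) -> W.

Initial set: {T (~((X -> Z) -> ~(~X | W)) -> W)}.
T (~((X -> Z) -> ~(~X | W)) -> W): β-rule — branch into F ~((X -> Z) -> ~(~X | W))  //  T W.
  branch 1 (add F ~((X -> Z) -> ~(~X | W))):
    F ~((X -> Z) -> ~(~X | W)): β-rule — branch into F (X -> Z)  //  T ~(~X | W).
      branch 1.1 (add F (X -> Z)):
        F (X -> Z): α-rule — add T X, F Z.
        ○ open, literals {X=T, Z=F}.
      branch 1.2 (add T ~(~X | W)):
        T ~(~X | W): α-rule — add F ~X, F W.
        ○ open, literals {W=F, X=T}.
  branch 2 (add T W):
    ○ open, literals {W=T}.
0 branches closed, 3 open.
Each open branch fixes some atoms; the unmentioned ones are free. Counting distinct full assignments: branch {X=T, Z=F} (Y, W) contributes 4 new; branch {W=F, X=T} (Y, Z) contributes 2 new; branch {W=T} (X, Y, Z) contributes 6 new. Total: 12.

12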